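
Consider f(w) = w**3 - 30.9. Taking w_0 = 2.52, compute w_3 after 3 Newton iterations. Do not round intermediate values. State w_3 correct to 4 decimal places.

Newton update: w ← w − f(w)/f'(w).
f'(w) = 3w**2
w_0 = 2.520000: f = -14.896992, f' = 19.051200 → w_1 = 2.520000 - (-14.896992)/(19.051200) = 3.301945
w_1 = 3.301945: f = 5.100583, f' = 32.708524 → w_2 = 3.301945 - (5.100583)/(32.708524) = 3.146005
w_2 = 3.146005: f = 0.237092, f' = 29.692035 → w_3 = 3.146005 - (0.237092)/(29.692035) = 3.138020

3.1380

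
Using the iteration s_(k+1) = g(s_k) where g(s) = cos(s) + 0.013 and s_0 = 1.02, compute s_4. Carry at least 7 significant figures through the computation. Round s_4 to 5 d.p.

s_1 = g(1.020000) = 0.536366
s_2 = g(0.536366) = 0.872571
s_3 = g(0.872571) = 0.655859
s_4 = g(0.655859) = 0.805524

0.80552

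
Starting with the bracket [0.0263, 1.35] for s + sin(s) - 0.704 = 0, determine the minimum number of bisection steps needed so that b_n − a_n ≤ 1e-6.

Initial width b − a = 1.35 − 0.0263 = 1.323700.
After n steps the width is (b−a)/2^n; need (b−a)/2^n ≤ 1e-6.
So n ≥ log₂(1.323700/1e-6) = log₂(1323700.0000) ≈ 20.3361.
Hence n = 21.

21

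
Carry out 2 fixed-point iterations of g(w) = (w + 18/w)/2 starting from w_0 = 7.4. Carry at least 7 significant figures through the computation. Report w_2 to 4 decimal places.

4.2888

w_1 = g(7.400000) = 4.916216
w_2 = g(4.916216) = 4.288784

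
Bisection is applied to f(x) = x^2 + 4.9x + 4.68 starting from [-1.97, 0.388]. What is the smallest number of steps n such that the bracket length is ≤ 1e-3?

Initial width b − a = 0.388 − -1.97 = 2.358000.
After n steps the width is (b−a)/2^n; need (b−a)/2^n ≤ 1e-3.
So n ≥ log₂(2.358000/1e-3) = log₂(2358.0000) ≈ 11.2033.
Hence n = 12.

12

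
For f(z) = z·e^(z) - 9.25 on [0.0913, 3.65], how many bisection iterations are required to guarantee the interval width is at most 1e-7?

Initial width b − a = 3.65 − 0.0913 = 3.558700.
After n steps the width is (b−a)/2^n; need (b−a)/2^n ≤ 1e-7.
So n ≥ log₂(3.558700/1e-7) = log₂(35587000.0000) ≈ 25.0848.
Hence n = 26.

26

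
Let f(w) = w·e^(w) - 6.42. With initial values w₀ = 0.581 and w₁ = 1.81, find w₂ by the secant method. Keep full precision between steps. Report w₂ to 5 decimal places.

f(w_0) = -5.381273, f(w_1) = 4.639910
w_2 = 1.810000 - (4.639910)·(1.810000 - 0.581000)/(4.639910 - (-5.381273)) = 1.240960; f(w_2) = -2.127599

1.24096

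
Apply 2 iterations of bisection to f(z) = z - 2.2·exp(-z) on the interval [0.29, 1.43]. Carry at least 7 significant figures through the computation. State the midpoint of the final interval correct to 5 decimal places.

f(0.290000) = -1.356180, f(1.430000) = 0.903520 (opposite signs)
step 1: m = 0.860000, f(m) = -0.070957 < 0 → root in [0.860000, 1.430000]
step 2: m = 1.145000, f(m) = 0.444907 > 0 → root in [0.860000, 1.145000]
Midpoint of [0.860000, 1.145000] = 1.002500

1.00250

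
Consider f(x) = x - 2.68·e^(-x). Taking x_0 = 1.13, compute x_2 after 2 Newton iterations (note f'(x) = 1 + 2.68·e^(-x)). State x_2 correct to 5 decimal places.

0.99292

Newton update: x ← x − f(x)/f'(x).
x_0 = 1.130000: f = 0.264271, f' = 1.865729 → x_1 = 1.130000 - (0.264271)/(1.865729) = 0.988355
x_1 = 0.988355: f = -0.009110, f' = 1.997465 → x_2 = 0.988355 - (-0.009110)/(1.997465) = 0.992916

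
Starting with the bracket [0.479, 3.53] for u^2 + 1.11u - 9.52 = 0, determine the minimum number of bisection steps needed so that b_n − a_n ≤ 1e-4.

15

Initial width b − a = 3.53 − 0.479 = 3.051000.
After n steps the width is (b−a)/2^n; need (b−a)/2^n ≤ 1e-4.
So n ≥ log₂(3.051000/1e-4) = log₂(30510.0000) ≈ 14.8970.
Hence n = 15.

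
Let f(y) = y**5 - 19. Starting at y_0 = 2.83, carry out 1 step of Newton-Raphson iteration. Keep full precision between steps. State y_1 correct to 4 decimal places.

f'(y) = 5y**4
y_0 = 2.830000: f = 162.523216, f' = 320.712396 → y_1 = 2.830000 - (162.523216)/(320.712396) = 2.323243

2.3232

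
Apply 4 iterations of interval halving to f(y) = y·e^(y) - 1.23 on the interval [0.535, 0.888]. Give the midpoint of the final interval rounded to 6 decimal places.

f(0.535000) = -0.316515, f(0.888000) = 0.928075 (opposite signs)
step 1: m = 0.711500, f(m) = 0.219357 > 0 → root in [0.535000, 0.711500]
step 2: m = 0.623250, f(m) = -0.067652 < 0 → root in [0.623250, 0.711500]
step 3: m = 0.667375, f(m) = 0.070790 > 0 → root in [0.623250, 0.667375]
step 4: m = 0.645313, f(m) = 0.000342 > 0 → root in [0.623250, 0.645313]
Midpoint of [0.623250, 0.645313] = 0.634281

0.634281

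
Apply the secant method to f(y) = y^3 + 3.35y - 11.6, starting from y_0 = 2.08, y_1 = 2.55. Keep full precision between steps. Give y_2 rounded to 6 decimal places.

1.855859

f(y_0) = 4.366912, f(y_1) = 13.523875
y_2 = 2.550000 - (13.523875)·(2.550000 - 2.080000)/(13.523875 - (4.366912)) = 1.855859; f(y_2) = 1.009104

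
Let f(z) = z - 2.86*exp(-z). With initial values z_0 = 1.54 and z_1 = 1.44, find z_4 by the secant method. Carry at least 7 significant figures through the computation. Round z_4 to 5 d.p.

1.02563

Secant update: z_(k+1) = z_k − f(z_k)·(z_k − z_(k-1))/(f(z_k) − f(z_(k-1))).
f(z_0) = 0.926870, f(z_1) = 0.762387
z_2 = 1.440000 - (0.762387)·(1.440000 - 1.540000)/(0.762387 - (0.926870)) = 0.976496; f(z_2) = -0.100661
z_3 = 0.976496 - (-0.100661)·(0.976496 - 1.440000)/(-0.100661 - (0.762387)) = 1.030557; f(z_3) = 0.010085
z_4 = 1.030557 - (0.010085)·(1.030557 - 0.976496)/(0.010085 - (-0.100661)) = 1.025634; f(z_4) = 0.000126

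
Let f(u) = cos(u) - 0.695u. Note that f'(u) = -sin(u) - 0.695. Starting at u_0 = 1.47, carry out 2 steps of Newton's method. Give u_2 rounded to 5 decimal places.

0.89752

u_0 = 1.470000: f = -0.921024, f' = -1.689924 → u_1 = 1.470000 - (-0.921024)/(-1.689924) = 0.924991
u_1 = 0.924991: f = -0.041027, f' = -1.493615 → u_2 = 0.924991 - (-0.041027)/(-1.493615) = 0.897523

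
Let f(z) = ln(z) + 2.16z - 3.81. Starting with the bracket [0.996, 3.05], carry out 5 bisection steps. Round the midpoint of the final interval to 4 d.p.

1.5416

f(0.996000) = -1.662648, f(3.050000) = 3.893142 (opposite signs)
step 1: m = 2.023000, f(m) = 1.264262 > 0 → root in [0.996000, 2.023000]
step 2: m = 1.509500, f(m) = -0.137702 < 0 → root in [1.509500, 2.023000]
step 3: m = 1.766250, f(m) = 0.573959 > 0 → root in [1.509500, 1.766250]
step 4: m = 1.637875, f(m) = 0.221210 > 0 → root in [1.509500, 1.637875]
step 5: m = 1.573687, f(m) = 0.042587 > 0 → root in [1.509500, 1.573687]
Midpoint of [1.509500, 1.573687] = 1.541594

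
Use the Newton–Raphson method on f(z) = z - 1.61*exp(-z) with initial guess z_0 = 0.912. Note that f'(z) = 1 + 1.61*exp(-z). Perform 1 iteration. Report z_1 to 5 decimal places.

0.75094

z_0 = 0.912000: f = 0.265231, f' = 1.646769 → z_1 = 0.912000 - (0.265231)/(1.646769) = 0.750939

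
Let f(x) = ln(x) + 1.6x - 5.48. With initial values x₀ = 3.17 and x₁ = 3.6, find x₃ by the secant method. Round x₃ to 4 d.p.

2.7851

Secant update: x_(k+1) = x_k − f(x_k)·(x_k − x_(k-1))/(f(x_k) − f(x_(k-1))).
f(x_0) = 0.745732, f(x_1) = 1.560934
x_2 = 3.600000 - (1.560934)·(3.600000 - 3.170000)/(1.560934 - (0.745732)) = 2.776644; f(x_2) = -0.016126
x_3 = 2.776644 - (-0.016126)·(2.776644 - 3.600000)/(-0.016126 - (1.560934)) = 2.785063; f(x_3) = 0.000372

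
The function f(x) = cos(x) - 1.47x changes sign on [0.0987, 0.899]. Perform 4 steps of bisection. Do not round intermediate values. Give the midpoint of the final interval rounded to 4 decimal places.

0.5739

f(0.098700) = 0.850044, f(0.899000) = -0.699137 (opposite signs)
step 1: m = 0.498850, f(m) = 0.144824 > 0 → root in [0.498850, 0.899000]
step 2: m = 0.698925, f(m) = -0.261885 < 0 → root in [0.498850, 0.698925]
step 3: m = 0.598888, f(m) = -0.054401 < 0 → root in [0.498850, 0.598888]
step 4: m = 0.548869, f(m) = 0.046278 > 0 → root in [0.548869, 0.598888]
Midpoint of [0.548869, 0.598888] = 0.573878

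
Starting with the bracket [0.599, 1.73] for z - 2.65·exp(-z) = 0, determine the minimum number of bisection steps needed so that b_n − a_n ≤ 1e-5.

Initial width b − a = 1.73 − 0.599 = 1.131000.
After n steps the width is (b−a)/2^n; need (b−a)/2^n ≤ 1e-5.
So n ≥ log₂(1.131000/1e-5) = log₂(113100.0000) ≈ 16.7872.
Hence n = 17.

17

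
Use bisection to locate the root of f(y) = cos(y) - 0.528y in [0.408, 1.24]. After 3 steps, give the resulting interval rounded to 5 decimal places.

f(0.408000) = 0.702492, f(1.240000) = -0.329924 (opposite signs)
step 1: m = 0.824000, f(m) = 0.244219 > 0 → root in [0.824000, 1.240000]
step 2: m = 1.032000, f(m) = -0.031793 < 0 → root in [0.824000, 1.032000]
step 3: m = 0.928000, f(m) = 0.109452 > 0 → root in [0.928000, 1.032000]

[0.92800, 1.03200]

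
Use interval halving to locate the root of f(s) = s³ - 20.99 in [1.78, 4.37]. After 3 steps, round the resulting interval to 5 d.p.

f(1.780000) = -15.350248, f(4.370000) = 62.463453 (opposite signs)
step 1: m = 3.075000, f(m) = 8.086047 > 0 → root in [1.780000, 3.075000]
step 2: m = 2.427500, f(m) = -6.685334 < 0 → root in [2.427500, 3.075000]
step 3: m = 2.751250, f(m) = -0.164753 < 0 → root in [2.751250, 3.075000]

[2.75125, 3.07500]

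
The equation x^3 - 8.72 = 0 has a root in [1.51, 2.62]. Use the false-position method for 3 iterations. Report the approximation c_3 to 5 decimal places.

2.05026

f(1.510000) = -5.277049, f(2.620000) = 9.264728
step 1: c = 1.912807, f(c) = -1.721367 < 0 → new bracket [1.912807, 2.620000]
step 2: c = 2.023614, f(c) = -0.433274 < 0 → new bracket [2.023614, 2.620000]
step 3: c = 2.050258, f(c) = -0.101616 < 0 → new bracket [2.050258, 2.620000]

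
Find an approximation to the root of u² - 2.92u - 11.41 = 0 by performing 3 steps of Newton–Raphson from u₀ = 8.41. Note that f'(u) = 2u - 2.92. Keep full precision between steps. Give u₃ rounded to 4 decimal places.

u_0 = 8.410000: f = 34.760900, f' = 13.900000 → u_1 = 8.410000 - (34.760900)/(13.900000) = 5.909216
u_1 = 5.909216: f = 6.253921, f' = 8.898432 → u_2 = 5.909216 - (6.253921)/(8.898432) = 5.206404
u_2 = 5.206404: f = 0.493944, f' = 7.492808 → u_3 = 5.206404 - (0.493944)/(7.492808) = 5.140482

5.1405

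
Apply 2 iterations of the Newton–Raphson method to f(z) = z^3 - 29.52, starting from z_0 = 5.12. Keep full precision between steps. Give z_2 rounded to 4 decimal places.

Newton update: z ← z − f(z)/f'(z).
f'(z) = 3z^2
z_0 = 5.120000: f = 104.697728, f' = 78.643200 → z_1 = 5.120000 - (104.697728)/(78.643200) = 3.788700
z_1 = 3.788700: f = 24.863919, f' = 43.062733 → z_2 = 3.788700 - (24.863919)/(43.062733) = 3.211311

3.2113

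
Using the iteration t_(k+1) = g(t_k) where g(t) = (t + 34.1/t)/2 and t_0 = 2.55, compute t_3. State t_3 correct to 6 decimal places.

5.846049

t_1 = g(2.550000) = 7.961275
t_2 = g(7.961275) = 6.122254
t_3 = g(6.122254) = 5.846049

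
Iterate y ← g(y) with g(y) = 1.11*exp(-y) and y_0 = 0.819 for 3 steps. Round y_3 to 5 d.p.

0.56209

y_1 = g(0.819000) = 0.489368
y_2 = g(0.489368) = 0.680445
y_3 = g(0.680445) = 0.562095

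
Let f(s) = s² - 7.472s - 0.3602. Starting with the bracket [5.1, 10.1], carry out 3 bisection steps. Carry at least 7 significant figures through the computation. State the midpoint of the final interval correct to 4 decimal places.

f(5.100000) = -12.457400, f(10.100000) = 26.182600 (opposite signs)
step 1: m = 7.600000, f(m) = 0.612600 > 0 → root in [5.100000, 7.600000]
step 2: m = 6.350000, f(m) = -7.484900 < 0 → root in [6.350000, 7.600000]
step 3: m = 6.975000, f(m) = -3.826775 < 0 → root in [6.975000, 7.600000]
Midpoint of [6.975000, 7.600000] = 7.287500

7.2875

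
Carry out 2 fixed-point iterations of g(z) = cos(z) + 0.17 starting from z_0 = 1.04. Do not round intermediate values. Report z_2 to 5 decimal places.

0.94994

z_1 = g(1.040000) = 0.676220
z_2 = g(0.676220) = 0.949944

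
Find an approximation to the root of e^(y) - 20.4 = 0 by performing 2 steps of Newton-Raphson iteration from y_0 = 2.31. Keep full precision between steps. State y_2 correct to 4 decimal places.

f'(y) = e^(y)
y_0 = 2.310000: f = -10.325575, f' = 10.074425 → y_1 = 2.310000 - (-10.325575)/(10.074425) = 3.334930
y_1 = 3.334930: f = 7.676405, f' = 28.076405 → y_2 = 3.334930 - (7.676405)/(28.076405) = 3.061518

3.0615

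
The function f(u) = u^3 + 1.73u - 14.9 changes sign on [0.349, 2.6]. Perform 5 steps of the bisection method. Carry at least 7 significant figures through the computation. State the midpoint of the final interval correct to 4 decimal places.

2.2131

f(0.349000) = -14.253721, f(2.600000) = 7.174000 (opposite signs)
step 1: m = 1.474500, f(m) = -9.143330 < 0 → root in [1.474500, 2.600000]
step 2: m = 2.037250, f(m) = -2.920180 < 0 → root in [2.037250, 2.600000]
step 3: m = 2.318625, f(m) = 1.576200 > 0 → root in [2.037250, 2.318625]
step 4: m = 2.177938, f(m) = -0.801314 < 0 → root in [2.177938, 2.318625]
step 5: m = 2.248281, f(m) = 0.354068 > 0 → root in [2.177938, 2.248281]
Midpoint of [2.177938, 2.248281] = 2.213109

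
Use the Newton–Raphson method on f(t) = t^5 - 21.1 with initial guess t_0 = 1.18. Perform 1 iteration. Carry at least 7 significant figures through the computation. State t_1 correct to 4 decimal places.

Newton update: t ← t − f(t)/f'(t).
f'(t) = 5t^4
t_0 = 1.180000: f = -18.812242, f' = 9.693889 → t_1 = 1.180000 - (-18.812242)/(9.693889) = 3.120629

3.1206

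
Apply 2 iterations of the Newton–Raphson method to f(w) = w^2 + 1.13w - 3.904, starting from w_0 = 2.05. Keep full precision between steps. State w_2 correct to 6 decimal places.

Newton update: w ← w − f(w)/f'(w).
f'(w) = 2w + 1.13
w_0 = 2.050000: f = 2.615000, f' = 5.230000 → w_1 = 2.050000 - (2.615000)/(5.230000) = 1.550000
w_1 = 1.550000: f = 0.250000, f' = 4.230000 → w_2 = 1.550000 - (0.250000)/(4.230000) = 1.490898

1.490898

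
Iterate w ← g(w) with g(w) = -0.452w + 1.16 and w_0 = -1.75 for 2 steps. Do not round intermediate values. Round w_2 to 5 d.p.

w_1 = g(-1.750000) = 1.951000
w_2 = g(1.951000) = 0.278148

0.27815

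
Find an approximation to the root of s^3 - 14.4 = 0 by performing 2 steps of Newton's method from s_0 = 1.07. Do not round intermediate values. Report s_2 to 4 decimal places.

3.4700

f'(s) = 3s^2
s_0 = 1.070000: f = -13.174957, f' = 3.434700 → s_1 = 1.070000 - (-13.174957)/(3.434700) = 4.905839
s_1 = 4.905839: f = 103.670101, f' = 72.201776 → s_2 = 4.905839 - (103.670101)/(72.201776) = 3.470001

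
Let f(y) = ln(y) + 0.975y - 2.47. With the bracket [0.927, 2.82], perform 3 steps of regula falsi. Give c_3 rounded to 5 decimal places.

f(0.927000) = -1.641977, f(2.820000) = 1.316237
step 1: c = 1.977723, f(c) = 0.140226 > 0 → new bracket [0.927000, 1.977723]
step 2: c = 1.895051, f(c) = 0.016920 > 0 → new bracket [0.927000, 1.895051]
step 3: c = 1.885177, f(c) = 0.002069 > 0 → new bracket [0.927000, 1.885177]

1.88518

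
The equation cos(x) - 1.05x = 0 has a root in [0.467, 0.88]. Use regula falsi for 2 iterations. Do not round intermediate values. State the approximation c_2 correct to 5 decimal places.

False-position update: c = (a·f(b) − b·f(a))/(f(b) − f(a)); replace the endpoint whose sign matches f(c).
f(0.467000) = 0.402573, f(0.880000) = -0.286849
step 1: c = 0.708162, f(c) = 0.015988 > 0 → new bracket [0.708162, 0.880000]
step 2: c = 0.717234, f(c) = 0.000530 > 0 → new bracket [0.717234, 0.880000]

0.71723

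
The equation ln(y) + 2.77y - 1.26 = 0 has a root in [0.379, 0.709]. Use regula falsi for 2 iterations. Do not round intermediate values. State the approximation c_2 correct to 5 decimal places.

False-position update: c = (a·f(b) − b·f(a))/(f(b) − f(a)); replace the endpoint whose sign matches f(c).
f(0.379000) = -1.180389, f(0.709000) = 0.360030
step 1: c = 0.631872, f(c) = 0.031216 > 0 → new bracket [0.379000, 0.631872]
step 2: c = 0.625357, f(c) = 0.002805 > 0 → new bracket [0.379000, 0.625357]

0.62536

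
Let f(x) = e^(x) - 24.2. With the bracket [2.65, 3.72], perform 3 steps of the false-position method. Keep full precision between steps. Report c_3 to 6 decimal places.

3.177882

f(2.650000) = -10.045961, f(3.720000) = 17.064394
step 1: c = 3.046497, f(c) = -3.158490 < 0 → new bracket [3.046497, 3.720000]
step 2: c = 3.151687, f(c) = -0.824523 < 0 → new bracket [3.151687, 3.720000]
step 3: c = 3.177882, f(c) = -0.204130 < 0 → new bracket [3.177882, 3.720000]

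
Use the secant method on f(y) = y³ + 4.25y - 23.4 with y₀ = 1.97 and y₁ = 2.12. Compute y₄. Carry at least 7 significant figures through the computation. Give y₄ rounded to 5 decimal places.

2.37069

f(y_0) = -7.382127, f(y_1) = -4.861872
y_2 = 2.120000 - (-4.861872)·(2.120000 - 1.970000)/(-4.861872 - (-7.382127)) = 2.409368; f(y_2) = 0.826323
y_3 = 2.409368 - (0.826323)·(2.409368 - 2.120000)/(0.826323 - (-4.861872)) = 2.367331; f(y_3) = -0.071704
y_4 = 2.367331 - (-0.071704)·(2.367331 - 2.409368)/(-0.071704 - (0.826323)) = 2.370688; f(y_4) = -0.000928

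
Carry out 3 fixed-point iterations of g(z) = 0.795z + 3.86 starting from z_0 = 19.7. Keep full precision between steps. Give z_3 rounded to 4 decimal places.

19.2668

z_1 = g(19.700000) = 19.521500
z_2 = g(19.521500) = 19.379593
z_3 = g(19.379593) = 19.266776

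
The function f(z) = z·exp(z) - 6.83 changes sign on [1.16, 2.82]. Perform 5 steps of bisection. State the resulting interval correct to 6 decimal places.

f(1.160000) = -3.129677, f(2.820000) = 40.480719 (opposite signs)
step 1: m = 1.990000, f(m) = 7.727912 > 0 → root in [1.160000, 1.990000]
step 2: m = 1.575000, f(m) = 0.778418 > 0 → root in [1.160000, 1.575000]
step 3: m = 1.367500, f(m) = -1.461845 < 0 → root in [1.367500, 1.575000]
step 4: m = 1.471250, f(m) = -0.423184 < 0 → root in [1.471250, 1.575000]
step 5: m = 1.523125, f(m) = 0.155867 > 0 → root in [1.471250, 1.523125]

[1.471250, 1.523125]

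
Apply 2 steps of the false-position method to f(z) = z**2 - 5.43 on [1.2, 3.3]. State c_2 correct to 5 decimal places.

False-position update: c = (a·f(b) − b·f(a))/(f(b) − f(a)); replace the endpoint whose sign matches f(c).
f(1.200000) = -3.990000, f(3.300000) = 5.460000
step 1: c = 2.086667, f(c) = -1.075822 < 0 → new bracket [2.086667, 3.300000]
step 2: c = 2.286386, f(c) = -0.202438 < 0 → new bracket [2.286386, 3.300000]

2.28639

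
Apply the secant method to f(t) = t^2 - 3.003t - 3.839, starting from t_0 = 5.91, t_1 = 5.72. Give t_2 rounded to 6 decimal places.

4.363533

f(t_0) = 13.341370, f(t_1) = 11.702240
t_2 = 5.720000 - (11.702240)·(5.720000 - 5.910000)/(11.702240 - (13.341370)) = 4.363533; f(t_2) = 2.097731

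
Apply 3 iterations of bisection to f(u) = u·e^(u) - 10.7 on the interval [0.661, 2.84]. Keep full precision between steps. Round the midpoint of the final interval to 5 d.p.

1.88669

f(0.661000) = -9.419823, f(2.840000) = 37.908774 (opposite signs)
step 1: m = 1.750500, f(m) = -0.621530 < 0 → root in [1.750500, 2.840000]
step 2: m = 2.295250, f(m) = 12.084757 > 0 → root in [1.750500, 2.295250]
step 3: m = 2.022875, f(m) = 4.592993 > 0 → root in [1.750500, 2.022875]
Midpoint of [1.750500, 2.022875] = 1.886687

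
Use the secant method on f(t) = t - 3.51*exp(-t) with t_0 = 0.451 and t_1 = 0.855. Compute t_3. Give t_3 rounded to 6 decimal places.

f(t_0) = -1.784838, f(t_1) = -0.637744
t_2 = 0.855000 - (-0.637744)·(0.855000 - 0.451000)/(-0.637744 - (-1.784838)) = 1.079610; f(t_2) = -0.112836
t_3 = 1.079610 - (-0.112836)·(1.079610 - 0.855000)/(-0.112836 - (-0.637744)) = 1.127893; f(t_3) = -0.008346

1.127893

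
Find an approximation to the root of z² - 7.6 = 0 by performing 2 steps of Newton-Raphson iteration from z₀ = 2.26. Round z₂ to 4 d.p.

2.7573

f'(z) = 2z
z_0 = 2.260000: f = -2.492400, f' = 4.520000 → z_1 = 2.260000 - (-2.492400)/(4.520000) = 2.811416
z_1 = 2.811416: f = 0.304060, f' = 5.622832 → z_2 = 2.811416 - (0.304060)/(5.622832) = 2.757340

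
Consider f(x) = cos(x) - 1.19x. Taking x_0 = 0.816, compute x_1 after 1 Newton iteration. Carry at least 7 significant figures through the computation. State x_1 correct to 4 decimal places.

0.6670

f'(x) = -sin(x) - 1.19
x_0 = 0.816000: f = -0.285900, f' = -1.918411 → x_1 = 0.816000 - (-0.285900)/(-1.918411) = 0.666971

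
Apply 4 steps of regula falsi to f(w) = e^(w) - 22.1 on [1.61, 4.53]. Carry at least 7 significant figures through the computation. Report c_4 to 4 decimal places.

f(1.610000) = -17.097189, f(4.530000) = 70.658561
step 1: c = 2.178895, f(c) = -13.263465 < 0 → new bracket [2.178895, 4.530000]
step 2: c = 2.550475, f(c) = -9.286805 < 0 → new bracket [2.550475, 4.530000]
step 3: c = 2.780426, f(c) = -5.974115 < 0 → new bracket [2.780426, 4.530000]
step 4: c = 2.916819, f(c) = -3.617604 < 0 → new bracket [2.916819, 4.530000]

2.9168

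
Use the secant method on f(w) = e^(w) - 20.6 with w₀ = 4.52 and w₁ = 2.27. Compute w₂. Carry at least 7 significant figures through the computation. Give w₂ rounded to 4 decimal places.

2.5691

f(w_0) = 71.235598, f(w_1) = -10.920599
w_2 = 2.270000 - (-10.920599)·(2.270000 - 4.520000)/(-10.920599 - (71.235598)) = 2.569081; f(w_2) = -7.546179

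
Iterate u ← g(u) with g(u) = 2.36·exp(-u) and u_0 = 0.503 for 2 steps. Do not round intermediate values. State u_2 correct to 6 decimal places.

0.566395

u_1 = g(0.503000) = 1.427125
u_2 = g(1.427125) = 0.566395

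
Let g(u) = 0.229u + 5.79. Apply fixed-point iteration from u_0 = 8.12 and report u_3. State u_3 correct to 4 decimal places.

u_1 = g(8.120000) = 7.649480
u_2 = g(7.649480) = 7.541731
u_3 = g(7.541731) = 7.517056

7.5171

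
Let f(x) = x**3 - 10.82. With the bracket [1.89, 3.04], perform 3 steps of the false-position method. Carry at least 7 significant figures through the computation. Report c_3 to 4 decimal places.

f(1.890000) = -4.068731, f(3.040000) = 17.274464
step 1: c = 2.109229, f(c) = -1.436367 < 0 → new bracket [2.109229, 3.040000]
step 2: c = 2.180681, f(c) = -0.450058 < 0 → new bracket [2.180681, 3.040000]
step 3: c = 2.202501, f(c) = -0.135651 < 0 → new bracket [2.202501, 3.040000]

2.2025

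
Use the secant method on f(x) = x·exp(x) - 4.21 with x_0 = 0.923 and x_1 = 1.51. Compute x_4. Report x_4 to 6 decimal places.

1.230783

f(x_0) = -1.886966, f(x_1) = 2.625363
x_2 = 1.510000 - (2.625363)·(1.510000 - 0.923000)/(2.625363 - (-1.886966)) = 1.168472; f(x_2) = -0.450942
x_3 = 1.168472 - (-0.450942)·(1.168472 - 1.510000)/(-0.450942 - (2.625363)) = 1.218535; f(x_3) = -0.088637
x_4 = 1.218535 - (-0.088637)·(1.218535 - 1.168472)/(-0.088637 - (-0.450942)) = 1.230783; f(x_4) = 0.004086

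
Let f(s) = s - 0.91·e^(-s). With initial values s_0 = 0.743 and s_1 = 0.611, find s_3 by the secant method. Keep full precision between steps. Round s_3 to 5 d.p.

0.53370

f(s_0) = 0.310127, f(s_1) = 0.117045
s_2 = 0.611000 - (0.117045)·(0.611000 - 0.743000)/(0.117045 - (0.310127)) = 0.530983; f(s_2) = -0.004122
s_3 = 0.530983 - (-0.004122)·(0.530983 - 0.611000)/(-0.004122 - (0.117045)) = 0.533705; f(s_3) = 0.000055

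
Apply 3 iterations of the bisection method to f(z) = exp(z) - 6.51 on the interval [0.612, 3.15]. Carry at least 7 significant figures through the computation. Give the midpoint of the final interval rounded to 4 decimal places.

1.7224

f(0.612000) = -4.665884, f(3.150000) = 16.826065 (opposite signs)
step 1: m = 1.881000, f(m) = 0.050062 > 0 → root in [0.612000, 1.881000]
step 2: m = 1.246500, f(m) = -3.031852 < 0 → root in [1.246500, 1.881000]
step 3: m = 1.563750, f(m) = -1.733300 < 0 → root in [1.563750, 1.881000]
Midpoint of [1.563750, 1.881000] = 1.722375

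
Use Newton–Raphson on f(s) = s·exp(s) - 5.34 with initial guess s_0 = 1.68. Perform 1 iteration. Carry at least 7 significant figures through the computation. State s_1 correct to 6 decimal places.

f'(s) = (s + 1)·exp(s)
s_0 = 1.680000: f = 3.674134, f' = 14.379690 → s_1 = 1.680000 - (3.674134)/(14.379690) = 1.424491

1.424491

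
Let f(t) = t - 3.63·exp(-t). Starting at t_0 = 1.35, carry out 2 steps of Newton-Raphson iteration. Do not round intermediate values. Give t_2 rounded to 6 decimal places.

1.149688

f'(t) = 1 + 3.63·exp(-t)
t_0 = 1.350000: f = 0.408958, f' = 1.941042 → t_1 = 1.350000 - (0.408958)/(1.941042) = 1.139310
t_1 = 1.139310: f = -0.022434, f' = 2.161744 → t_2 = 1.139310 - (-0.022434)/(2.161744) = 1.149688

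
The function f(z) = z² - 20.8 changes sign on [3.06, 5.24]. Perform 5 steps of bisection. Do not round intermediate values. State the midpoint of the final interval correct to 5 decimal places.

4.59281

f(3.060000) = -11.436400, f(5.240000) = 6.657600 (opposite signs)
step 1: m = 4.150000, f(m) = -3.577500 < 0 → root in [4.150000, 5.240000]
step 2: m = 4.695000, f(m) = 1.243025 > 0 → root in [4.150000, 4.695000]
step 3: m = 4.422500, f(m) = -1.241494 < 0 → root in [4.422500, 4.695000]
step 4: m = 4.558750, f(m) = -0.017798 < 0 → root in [4.558750, 4.695000]
step 5: m = 4.626875, f(m) = 0.607972 > 0 → root in [4.558750, 4.626875]
Midpoint of [4.558750, 4.626875] = 4.592812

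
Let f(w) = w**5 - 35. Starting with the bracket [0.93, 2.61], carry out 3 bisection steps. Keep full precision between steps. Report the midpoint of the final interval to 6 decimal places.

f(0.930000) = -34.304312, f(2.610000) = 86.116284 (opposite signs)
step 1: m = 1.770000, f(m) = -17.627340 < 0 → root in [1.770000, 2.610000]
step 2: m = 2.190000, f(m) = 15.375640 > 0 → root in [1.770000, 2.190000]
step 3: m = 1.980000, f(m) = -4.568318 < 0 → root in [1.980000, 2.190000]
Midpoint of [1.980000, 2.190000] = 2.085000

2.085000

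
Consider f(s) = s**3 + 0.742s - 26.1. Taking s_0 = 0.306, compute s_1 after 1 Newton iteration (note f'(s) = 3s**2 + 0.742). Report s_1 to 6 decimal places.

25.571513

s_0 = 0.306000: f = -25.844295, f' = 1.022908 → s_1 = 0.306000 - (-25.844295)/(1.022908) = 25.571513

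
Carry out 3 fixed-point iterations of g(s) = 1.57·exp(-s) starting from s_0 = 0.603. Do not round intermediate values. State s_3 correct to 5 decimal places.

s_1 = g(0.603000) = 0.859053
s_2 = g(0.859053) = 0.664994
s_3 = g(0.664994) = 0.807414

0.80741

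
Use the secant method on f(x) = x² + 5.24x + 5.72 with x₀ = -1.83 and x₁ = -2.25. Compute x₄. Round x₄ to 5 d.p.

f(x_0) = -0.520300, f(x_1) = -1.007500
x_2 = -2.250000 - (-1.007500)·(-2.250000 - -1.830000)/(-1.007500 - (-0.520300)) = -1.381466; f(x_2) = 0.389568
x_3 = -1.381466 - (0.389568)·(-1.381466 - -2.250000)/(0.389568 - (-1.007500)) = -1.623653; f(x_3) = -0.151694
x_4 = -1.623653 - (-0.151694)·(-1.623653 - -1.381466)/(-0.151694 - (0.389568)) = -1.555778; f(x_4) = -0.011832

-1.55578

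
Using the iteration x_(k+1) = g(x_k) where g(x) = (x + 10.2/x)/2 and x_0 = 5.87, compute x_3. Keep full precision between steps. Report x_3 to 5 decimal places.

3.19411

x_1 = g(5.870000) = 3.803825
x_2 = g(3.803825) = 3.242668
x_3 = g(3.242668) = 3.194113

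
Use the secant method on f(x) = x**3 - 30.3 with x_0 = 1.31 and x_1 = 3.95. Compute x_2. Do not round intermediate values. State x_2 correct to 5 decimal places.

2.55713

f(x_0) = -28.051909, f(x_1) = 31.329875
x_2 = 3.950000 - (31.329875)·(3.950000 - 1.310000)/(31.329875 - (-28.051909)) = 2.557134; f(x_2) = -13.579069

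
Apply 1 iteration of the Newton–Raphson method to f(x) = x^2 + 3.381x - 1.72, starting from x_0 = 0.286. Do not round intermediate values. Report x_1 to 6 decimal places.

0.455805

f'(x) = 2x + 3.381
x_0 = 0.286000: f = -0.671238, f' = 3.953000 → x_1 = 0.286000 - (-0.671238)/(3.953000) = 0.455805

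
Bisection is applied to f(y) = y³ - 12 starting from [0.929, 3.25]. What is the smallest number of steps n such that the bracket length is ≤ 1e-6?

Initial width b − a = 3.25 − 0.929 = 2.321000.
After n steps the width is (b−a)/2^n; need (b−a)/2^n ≤ 1e-6.
So n ≥ log₂(2.321000/1e-6) = log₂(2321000.0000) ≈ 21.1463.
Hence n = 22.

22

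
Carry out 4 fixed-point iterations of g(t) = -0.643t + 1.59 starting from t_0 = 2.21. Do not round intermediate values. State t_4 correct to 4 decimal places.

t_1 = g(2.210000) = 0.168970
t_2 = g(0.168970) = 1.481352
t_3 = g(1.481352) = 0.637490
t_4 = g(0.637490) = 1.180094

1.1801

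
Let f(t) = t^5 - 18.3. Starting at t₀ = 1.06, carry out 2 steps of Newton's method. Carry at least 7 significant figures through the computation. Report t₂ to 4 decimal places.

3.0162

Newton update: t ← t − f(t)/f'(t).
f'(t) = 5t⁴
t_0 = 1.060000: f = -16.961774, f' = 6.312385 → t_1 = 1.060000 - (-16.961774)/(6.312385) = 3.747063
t_1 = 3.747063: f = 720.377488, f' = 985.675349 → t_2 = 3.747063 - (720.377488)/(985.675349) = 3.016216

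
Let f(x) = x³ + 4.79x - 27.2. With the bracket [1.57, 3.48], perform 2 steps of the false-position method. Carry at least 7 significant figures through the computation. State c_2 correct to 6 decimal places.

False-position update: c = (a·f(b) − b·f(a))/(f(b) − f(a)); replace the endpoint whose sign matches f(c).
f(1.570000) = -15.809807, f(3.480000) = 31.613392
step 1: c = 2.206750, f(c) = -5.883353 < 0 → new bracket [2.206750, 3.480000]
step 2: c = 2.406527, f(c) = -1.735643 < 0 → new bracket [2.406527, 3.480000]

2.406527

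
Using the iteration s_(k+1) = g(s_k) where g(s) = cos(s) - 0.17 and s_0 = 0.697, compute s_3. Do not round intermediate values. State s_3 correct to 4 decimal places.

0.6217

s_1 = g(0.697000) = 0.596771
s_2 = g(0.596771) = 0.657154
s_3 = g(0.657154) = 0.621734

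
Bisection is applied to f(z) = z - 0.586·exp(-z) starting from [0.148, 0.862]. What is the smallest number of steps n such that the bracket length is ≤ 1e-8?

Initial width b − a = 0.862 − 0.148 = 0.714000.
After n steps the width is (b−a)/2^n; need (b−a)/2^n ≤ 1e-8.
So n ≥ log₂(0.714000/1e-8) = log₂(71400000.0000) ≈ 26.0894.
Hence n = 27.

27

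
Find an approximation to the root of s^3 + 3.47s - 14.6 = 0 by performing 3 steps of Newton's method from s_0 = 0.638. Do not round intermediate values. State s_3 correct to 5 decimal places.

Newton update: s ← s − f(s)/f'(s).
f'(s) = 3s^2 + 3.47
s_0 = 0.638000: f = -12.126446, f' = 4.691132 → s_1 = 0.638000 - (-12.126446)/(4.691132) = 3.222972
s_1 = 3.222972: f = 30.062499, f' = 34.632650 → s_2 = 3.222972 - (30.062499)/(34.632650) = 2.354933
s_2 = 2.354933: f = 6.631392, f' = 20.107128 → s_3 = 2.354933 - (6.631392)/(20.107128) = 2.025130

2.02513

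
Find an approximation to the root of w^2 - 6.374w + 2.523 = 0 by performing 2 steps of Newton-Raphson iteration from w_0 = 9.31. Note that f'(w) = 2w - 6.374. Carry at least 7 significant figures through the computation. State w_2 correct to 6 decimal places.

6.065291

w_0 = 9.310000: f = 29.857160, f' = 12.246000 → w_1 = 9.310000 - (29.857160)/(12.246000) = 6.871885
w_1 = 6.871885: f = 5.944406, f' = 7.369769 → w_2 = 6.871885 - (5.944406)/(7.369769) = 6.065291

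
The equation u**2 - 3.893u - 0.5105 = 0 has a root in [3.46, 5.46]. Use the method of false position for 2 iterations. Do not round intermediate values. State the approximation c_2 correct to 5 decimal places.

3.97742

False-position update: c = (a·f(b) − b·f(a))/(f(b) − f(a)); replace the endpoint whose sign matches f(c).
f(3.460000) = -2.008680, f(5.460000) = 8.045320
step 1: c = 3.859578, f(c) = -0.639494 < 0 → new bracket [3.859578, 5.460000]
step 2: c = 3.977423, f(c) = -0.174714 < 0 → new bracket [3.977423, 5.460000]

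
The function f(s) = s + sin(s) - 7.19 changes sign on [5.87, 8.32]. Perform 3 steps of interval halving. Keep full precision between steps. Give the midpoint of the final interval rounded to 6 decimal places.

f(5.870000) = -1.721529, f(8.320000) = 2.023364 (opposite signs)
step 1: m = 7.095000, f(m) = 0.630537 > 0 → root in [5.870000, 7.095000]
step 2: m = 6.482500, f(m) = -0.509502 < 0 → root in [6.482500, 7.095000]
step 3: m = 6.788750, f(m) = 0.083052 > 0 → root in [6.482500, 6.788750]
Midpoint of [6.482500, 6.788750] = 6.635625

6.635625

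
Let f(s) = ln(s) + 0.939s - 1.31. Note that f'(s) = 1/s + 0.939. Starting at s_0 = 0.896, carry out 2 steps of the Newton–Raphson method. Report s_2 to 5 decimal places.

1.20039

Newton update: s ← s − f(s)/f'(s).
s_0 = 0.896000: f = -0.578471, f' = 2.055071 → s_1 = 0.896000 - (-0.578471)/(2.055071) = 1.177485
s_1 = 1.177485: f = -0.040962, f' = 1.788268 → s_2 = 1.177485 - (-0.040962)/(1.788268) = 1.200390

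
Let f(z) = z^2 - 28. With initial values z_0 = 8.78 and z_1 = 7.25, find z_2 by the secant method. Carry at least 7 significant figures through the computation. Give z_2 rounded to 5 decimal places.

5.71772

Secant update: z_(k+1) = z_k − f(z_k)·(z_k − z_(k-1))/(f(z_k) − f(z_(k-1))).
f(z_0) = 49.088400, f(z_1) = 24.562500
z_2 = 7.250000 - (24.562500)·(7.250000 - 8.780000)/(24.562500 - (49.088400)) = 5.717717; f(z_2) = 4.692285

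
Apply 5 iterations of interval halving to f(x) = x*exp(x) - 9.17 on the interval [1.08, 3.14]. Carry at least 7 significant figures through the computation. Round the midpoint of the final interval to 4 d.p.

1.6916

f(1.080000) = -5.989746, f(3.140000) = 63.376142 (opposite signs)
step 1: m = 2.110000, f(m) = 8.233789 > 0 → root in [1.080000, 2.110000]
step 2: m = 1.595000, f(m) = -1.309315 < 0 → root in [1.595000, 2.110000]
step 3: m = 1.852500, f(m) = 2.641056 > 0 → root in [1.595000, 1.852500]
step 4: m = 1.723750, f(m) = 0.492497 > 0 → root in [1.595000, 1.723750]
step 5: m = 1.659375, f(m) = -0.448284 < 0 → root in [1.659375, 1.723750]
Midpoint of [1.659375, 1.723750] = 1.691563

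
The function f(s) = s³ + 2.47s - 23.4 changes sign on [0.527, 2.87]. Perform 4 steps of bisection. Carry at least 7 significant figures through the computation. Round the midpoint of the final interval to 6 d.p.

2.503906

f(0.527000) = -21.951947, f(2.870000) = 7.328803 (opposite signs)
step 1: m = 1.698500, f(m) = -14.304699 < 0 → root in [1.698500, 2.870000]
step 2: m = 2.284250, f(m) = -5.839147 < 0 → root in [2.284250, 2.870000]
step 3: m = 2.577125, f(m) = 0.081663 > 0 → root in [2.284250, 2.577125]
step 4: m = 2.430688, f(m) = -3.035113 < 0 → root in [2.430688, 2.577125]
Midpoint of [2.430688, 2.577125] = 2.503906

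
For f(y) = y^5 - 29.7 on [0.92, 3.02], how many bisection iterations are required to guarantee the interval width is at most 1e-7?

25

Initial width b − a = 3.02 − 0.92 = 2.100000.
After n steps the width is (b−a)/2^n; need (b−a)/2^n ≤ 1e-7.
So n ≥ log₂(2.100000/1e-7) = log₂(21000000.0000) ≈ 24.3239.
Hence n = 25.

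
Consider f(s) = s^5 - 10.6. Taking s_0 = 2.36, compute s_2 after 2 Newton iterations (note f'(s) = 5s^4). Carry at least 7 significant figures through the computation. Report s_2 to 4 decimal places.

1.7098

s_0 = 2.360000: f = 62.608248, f' = 155.102221 → s_1 = 2.360000 - (62.608248)/(155.102221) = 1.956342
s_1 = 1.956342: f = 18.056551, f' = 73.240136 → s_2 = 1.956342 - (18.056551)/(73.240136) = 1.709803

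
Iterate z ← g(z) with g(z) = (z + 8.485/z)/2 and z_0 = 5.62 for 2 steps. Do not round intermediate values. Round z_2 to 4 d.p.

2.9725

z_1 = g(5.620000) = 3.564893
z_2 = g(3.564893) = 2.972524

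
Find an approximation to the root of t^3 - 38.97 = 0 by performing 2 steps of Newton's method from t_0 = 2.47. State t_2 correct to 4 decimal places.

Newton update: t ← t − f(t)/f'(t).
f'(t) = 3t^2
t_0 = 2.470000: f = -23.900777, f' = 18.302700 → t_1 = 2.470000 - (-23.900777)/(18.302700) = 3.775861
t_1 = 3.775861: f = 14.862915, f' = 42.771373 → t_2 = 3.775861 - (14.862915)/(42.771373) = 3.428364

3.4284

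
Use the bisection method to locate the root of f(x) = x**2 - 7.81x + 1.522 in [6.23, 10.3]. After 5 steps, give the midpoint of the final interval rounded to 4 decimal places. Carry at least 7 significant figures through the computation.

f(6.230000) = -8.321400, f(10.300000) = 27.169000 (opposite signs)
step 1: m = 8.265000, f(m) = 5.282575 > 0 → root in [6.230000, 8.265000]
step 2: m = 7.247500, f(m) = -2.554719 < 0 → root in [7.247500, 8.265000]
step 3: m = 7.756250, f(m) = 1.105102 > 0 → root in [7.247500, 7.756250]
step 4: m = 7.501875, f(m) = -0.789515 < 0 → root in [7.501875, 7.756250]
step 5: m = 7.629062, f(m) = 0.141617 > 0 → root in [7.501875, 7.629062]
Midpoint of [7.501875, 7.629062] = 7.565469

7.5655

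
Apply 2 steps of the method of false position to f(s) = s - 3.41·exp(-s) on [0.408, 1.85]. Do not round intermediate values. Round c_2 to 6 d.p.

f(0.408000) = -1.859578, f(1.850000) = 1.313821
step 1: c = 1.252997, f(c) = 0.278938 > 0 → new bracket [0.408000, 1.252997]
step 2: c = 1.142779, f(c) = 0.055223 > 0 → new bracket [0.408000, 1.142779]

1.142779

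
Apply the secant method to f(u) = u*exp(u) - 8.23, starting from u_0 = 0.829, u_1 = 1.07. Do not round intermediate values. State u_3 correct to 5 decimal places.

f(u_0) = -6.330739, f(u_1) = -5.110544
u_2 = 1.070000 - (-5.110544)·(1.070000 - 0.829000)/(-5.110544 - (-6.330739)) = 2.079381; f(u_2) = 8.404029
u_3 = 2.079381 - (8.404029)·(2.079381 - 1.070000)/(8.404029 - (-5.110544)) = 1.451698; f(u_3) = -2.030729

1.45170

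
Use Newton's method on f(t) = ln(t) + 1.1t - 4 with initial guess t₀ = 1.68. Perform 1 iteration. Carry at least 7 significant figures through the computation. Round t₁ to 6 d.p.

f'(t) = 1/t + 1.1
t_0 = 1.680000: f = -1.633206, f' = 1.695238 → t_1 = 1.680000 - (-1.633206)/(1.695238) = 2.643408

2.643408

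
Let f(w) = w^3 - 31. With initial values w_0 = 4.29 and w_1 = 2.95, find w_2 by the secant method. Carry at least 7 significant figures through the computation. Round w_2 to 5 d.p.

3.08399

f(w_0) = 47.953589, f(w_1) = -5.327625
w_2 = 2.950000 - (-5.327625)·(2.950000 - 4.290000)/(-5.327625 - (47.953589)) = 3.083988; f(w_2) = -1.668260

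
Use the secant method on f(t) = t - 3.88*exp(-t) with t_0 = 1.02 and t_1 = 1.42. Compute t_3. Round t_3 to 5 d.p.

1.18494

f(t_0) = -0.379108, f(t_1) = 0.482150
t_2 = 1.420000 - (0.482150)·(1.420000 - 1.020000)/(0.482150 - (-0.379108)) = 1.196072; f(t_2) = 0.022839
t_3 = 1.196072 - (0.022839)·(1.196072 - 1.420000)/(0.022839 - (0.482150)) = 1.184937; f(t_3) = -0.001432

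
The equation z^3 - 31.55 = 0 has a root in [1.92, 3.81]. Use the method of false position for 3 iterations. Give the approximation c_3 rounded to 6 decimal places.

f(1.920000) = -24.472112, f(3.810000) = 23.756341
step 1: c = 2.879025, f(c) = -7.686381 < 0 → new bracket [2.879025, 3.810000]
step 2: c = 3.106608, f(c) = -1.568086 < 0 → new bracket [3.106608, 3.810000]
step 3: c = 3.150162, f(c) = -0.289304 < 0 → new bracket [3.150162, 3.810000]

3.150162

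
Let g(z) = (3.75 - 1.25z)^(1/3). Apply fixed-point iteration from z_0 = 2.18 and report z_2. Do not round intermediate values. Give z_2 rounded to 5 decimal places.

z_1 = g(2.180000) = 1.008265
z_2 = g(1.008265) = 1.355337

1.35534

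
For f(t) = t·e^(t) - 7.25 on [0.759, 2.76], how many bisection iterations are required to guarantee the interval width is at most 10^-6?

Initial width b − a = 2.76 − 0.759 = 2.001000.
After n steps the width is (b−a)/2^n; need (b−a)/2^n ≤ 10^-6.
So n ≥ log₂(2.001000/10^-6) = log₂(2001000.0000) ≈ 20.9323.
Hence n = 21.

21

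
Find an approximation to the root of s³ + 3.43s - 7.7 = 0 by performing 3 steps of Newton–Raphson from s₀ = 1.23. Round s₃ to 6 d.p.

1.416419

f'(s) = 3s² + 3.43
s_0 = 1.230000: f = -1.620233, f' = 7.968700 → s_1 = 1.230000 - (-1.620233)/(7.968700) = 1.433325
s_1 = 1.433325: f = 0.160954, f' = 9.593259 → s_2 = 1.433325 - (0.160954)/(9.593259) = 1.416547
s_2 = 1.416547: f = 0.001206, f' = 9.449815 → s_3 = 1.416547 - (0.001206)/(9.449815) = 1.416419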